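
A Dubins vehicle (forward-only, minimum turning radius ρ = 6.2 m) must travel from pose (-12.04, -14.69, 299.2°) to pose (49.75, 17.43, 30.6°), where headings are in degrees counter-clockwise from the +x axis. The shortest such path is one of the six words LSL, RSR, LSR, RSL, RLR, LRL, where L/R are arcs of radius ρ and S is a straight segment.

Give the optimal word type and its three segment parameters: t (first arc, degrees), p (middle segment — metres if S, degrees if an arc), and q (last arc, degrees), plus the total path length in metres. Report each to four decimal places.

LSR: t = 93.7100°, p = 62.8888 m, q = 2.3100°, L = 73.2792 m

Let ψ = atan2(Δy, Δx) = atan2(32.12, 61.79) = 27.4665° be the start→goal bearing.
Normalize: d = |goal − start| / ρ = 69.639777/6.2 = 11.232222, α = (θ_start − ψ) mod 360° = 271.7335° = 4.742643 rad, β = (θ_goal − ψ) mod 360° = 3.1335° = 0.054689 rad.
Common terms: sin α = -0.999542, cos α = 0.030250, sin β = 0.054662, cos β = 0.998505, cos(α−β) = -0.024432, d² = 126.162812. Work in radians in the unit-radius frame; every candidate has L = ρ·(t + p + q).
LSL: p² = 2 + d² − 2cos(α−β) + 2d(sin α − sin β) = 104.529566; p = √p² = 10.223970; φ = atan2(cos β − cos α, d + sin α − sin β) = 0.094847 rad; t = (φ − α) mod 2π = 1.635388 rad, q = (β − φ) mod 2π = 6.243028 rad → L = 6.2·(1.635388 + 10.223970 + 6.243028) = 6.2·18.102386 = 112.234796 m
RSR: p² = 2 + d² − 2cos(α−β) + 2d(sin β − sin α) = 151.893787; p = √p² = 12.324520; φ = atan2(cos α − cos β, d − sin α + sin β) = -0.078644 rad; t = (α − φ) mod 2π = 4.821288 rad, q = (φ − β) mod 2π = 6.149852 rad → L = 6.2·(4.821288 + 12.324520 + 6.149852) = 6.2·23.295659 = 144.433088 m
LSR: p² = d² − 2 + 2cos(α−β) + 2d(sin α + sin β) = 102.887731; p = √p² = 10.143359; φ = atan2(−cos α − cos β, d + sin α + sin β) − atan2(−2, p) = 0.095006 rad; t = (φ − α) mod 2π = 1.635547 rad, q = (φ − β) mod 2π = 0.040316 rad → L = 6.2·(1.635547 + 10.143359 + 0.040316) = 6.2·11.819223 = 73.279181 m
RSL: p² = d² − 2 + 2cos(α−β) − 2d(sin α + sin β) = 145.340165; p = √p² = 12.055711; φ = atan2(cos α + cos β, d − sin α − sin β) − atan2(2, p) = -0.080117 rad; t = (α − φ) mod 2π = 4.822760 rad, q = (β − φ) mod 2π = 0.134806 rad → L = 6.2·(4.822760 + 12.055711 + 0.134806) = 6.2·17.013277 = 105.482315 m
RLR: c = (6 − d² + 2cos(α−β) + 2d(sin α − sin β))/8 = -17.986723, |c| > 1 → infeasible
LRL: c = (6 − d² + 2cos(α−β) − 2d(sin α − sin β))/8 = -12.066196, |c| > 1 → infeasible
Shortest: LSR with L = 73.279181 m ≈ 73.2792 m
Convert LSR to answer units (arcs ×180/π): t = 1.635547·180/π = 93.7100°, p = ρ·p = 6.2·10.143359 = 62.8888 m, q = 0.040316·180/π = 2.3100°, L = 73.2792 m.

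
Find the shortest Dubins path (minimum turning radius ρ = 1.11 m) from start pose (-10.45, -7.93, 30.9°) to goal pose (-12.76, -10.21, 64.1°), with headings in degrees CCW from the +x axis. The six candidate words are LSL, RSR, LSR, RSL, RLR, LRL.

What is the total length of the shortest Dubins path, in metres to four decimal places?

8.9436 m

Let ψ = atan2(Δy, Δx) = atan2(-2.28, -2.31) = -135.3745° be the start→goal bearing.
Normalize: d = |goal − start| / ρ = 3.245689/1.11 = 2.924045, α = (θ_start − ψ) mod 360° = 166.2745° = 2.902037 rad, β = (θ_goal − ψ) mod 360° = 199.4745° = 3.481486 rad.
Common terms: sin α = 0.237271, cos α = -0.971444, sin β = -0.333387, cos β = -0.942790, cos(α−β) = 0.836764, d² = 8.550037. Work in radians in the unit-radius frame; every candidate has L = ρ·(t + p + q).
LSL: p² = 2 + d² − 2cos(α−β) + 2d(sin α − sin β) = 12.213766; p = √p² = 3.494820; φ = atan2(cos β − cos α, d + sin α − sin β) = 0.008199 rad; t = (φ − α) mod 2π = 3.389347 rad, q = (β − φ) mod 2π = 3.473287 rad → L = 1.11·(3.389347 + 3.494820 + 3.473287) = 1.11·10.357454 = 11.496774 m
RSR: p² = 2 + d² − 2cos(α−β) + 2d(sin β − sin α) = 5.539250; p = √p² = 2.353561; φ = atan2(cos α − cos β, d − sin α + sin β) = -0.012175 rad; t = (α − φ) mod 2π = 2.914212 rad, q = (φ − β) mod 2π = 2.789524 rad → L = 1.11·(2.914212 + 2.353561 + 2.789524) = 1.11·8.057297 = 8.943600 m
LSR: p² = d² − 2 + 2cos(α−β) + 2d(sin α + sin β) = 7.661470; p = √p² = 2.767936; φ = atan2(−cos α − cos β, d + sin α + sin β) − atan2(−2, p) = 1.220763 rad; t = (φ − α) mod 2π = 4.601911 rad, q = (φ − β) mod 2π = 4.022462 rad → L = 1.11·(4.601911 + 2.767936 + 4.022462) = 1.11·11.392309 = 12.645463 m
RSL: p² = d² − 2 + 2cos(α−β) − 2d(sin α + sin β) = 8.785660; p = √p² = 2.964061; φ = atan2(cos α + cos β, d − sin α − sin β) − atan2(2, p) = -1.158493 rad; t = (α − φ) mod 2π = 4.060530 rad, q = (β − φ) mod 2π = 4.639980 rad → L = 1.11·(4.060530 + 2.964061 + 4.639980) = 1.11·11.664572 = 12.947675 m
RLR: c = (6 − d² + 2cos(α−β) + 2d(sin α − sin β))/8 = 0.307594; p = 2π − arccos c = 5.025052 rad; φ = atan2(cos α − cos β, d − sin α + sin β) = -0.012175 rad; t = (α − φ + p/2) mod 2π = 5.426738 rad, q = (α − β − t + p) mod 2π = 5.302050 rad → L = 1.11·(5.426738 + 5.025052 + 5.302050) = 1.11·15.753840 = 17.486763 m
LRL: c = (6 − d² + 2cos(α−β) − 2d(sin α − sin β))/8 = -0.526721; p = 2π − arccos c = 4.157651 rad; φ = atan2(cos β − cos α, d + sin α − sin β) = 0.008199 rad; t = (φ − α + p/2) mod 2π = 5.468173 rad, q = (β − α − t + p) mod 2π = 5.552113 rad → L = 1.11·(5.468173 + 4.157651 + 5.552113) = 1.11·15.177936 = 16.847509 m
Shortest: RSR with L = 8.943600 m ≈ 8.9436 m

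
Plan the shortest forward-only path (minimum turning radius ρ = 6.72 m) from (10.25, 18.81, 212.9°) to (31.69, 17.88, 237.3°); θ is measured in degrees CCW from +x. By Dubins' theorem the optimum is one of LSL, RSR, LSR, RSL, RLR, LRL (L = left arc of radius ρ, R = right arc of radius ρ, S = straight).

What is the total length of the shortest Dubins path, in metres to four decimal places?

59.0178 m

Let ψ = atan2(Δy, Δx) = atan2(-0.93, 21.44) = -2.4838° be the start→goal bearing.
Normalize: d = |goal − start| / ρ = 21.460161/6.72 = 3.193476, α = (θ_start − ψ) mod 360° = 215.3838° = 3.759156 rad, β = (θ_goal − ψ) mod 360° = 239.7838° = 4.185016 rad.
Common terms: sin α = -0.579050, cos α = -0.815292, sin β = -0.864132, cos β = -0.503265, cos(α−β) = 0.910684, d² = 10.198291. Work in radians in the unit-radius frame; every candidate has L = ρ·(t + p + q).
LSL: p² = 2 + d² − 2cos(α−β) + 2d(sin α − sin β) = 12.197730; p = √p² = 3.492525; φ = atan2(cos β − cos α, d + sin α − sin β) = 0.089461 rad; t = (φ − α) mod 2π = 2.613490 rad, q = (β − φ) mod 2π = 4.095555 rad → L = 6.72·(2.613490 + 3.492525 + 4.095555) = 6.72·10.201570 = 68.554553 m
RSR: p² = 2 + d² − 2cos(α−β) + 2d(sin β − sin α) = 8.556118; p = √p² = 2.925084; φ = atan2(cos α − cos β, d − sin α + sin β) = -0.106876 rad; t = (α − φ) mod 2π = 3.866032 rad, q = (φ − β) mod 2π = 1.991293 rad → L = 6.72·(3.866032 + 2.925084 + 1.991293) = 6.72·8.782409 = 59.017790 m
LSR: p² = d² − 2 + 2cos(α−β) + 2d(sin α + sin β) = 0.802122; p = √p² = 0.895613; φ = atan2(−cos α − cos β, d + sin α + sin β) − atan2(−2, p) = 1.795400 rad; t = (φ − α) mod 2π = 4.319430 rad, q = (φ − β) mod 2π = 3.893569 rad → L = 6.72·(4.319430 + 0.895613 + 3.893569) = 6.72·9.108611 = 61.209869 m
RSL: p² = d² − 2 + 2cos(α−β) − 2d(sin α + sin β) = 19.237194; p = √p² = 4.386023; φ = atan2(cos α + cos β, d − sin α − sin β) − atan2(2, p) = -0.704890 rad; t = (α − φ) mod 2π = 4.464045 rad, q = (β − φ) mod 2π = 4.889906 rad → L = 6.72·(4.464045 + 4.386023 + 4.889906) = 6.72·13.739974 = 92.332625 m
RLR: c = (6 − d² + 2cos(α−β) + 2d(sin α − sin β))/8 = -0.069515; p = 2π − arccos c = 4.642818 rad; φ = atan2(cos α − cos β, d − sin α + sin β) = -0.106876 rad; t = (α − φ + p/2) mod 2π = 6.187441 rad, q = (α − β − t + p) mod 2π = 4.312702 rad → L = 6.72·(6.187441 + 4.642818 + 4.312702) = 6.72·15.142961 = 101.760700 m
LRL: c = (6 − d² + 2cos(α−β) − 2d(sin α − sin β))/8 = -0.524716; p = 2π − arccos c = 4.160007 rad; φ = atan2(cos β − cos α, d + sin α − sin β) = 0.089461 rad; t = (φ − α + p/2) mod 2π = 4.693494 rad, q = (β − α − t + p) mod 2π = 6.175559 rad → L = 6.72·(4.693494 + 4.160007 + 6.175559) = 6.72·15.029060 = 100.995285 m
Shortest: RSR with L = 59.017790 m ≈ 59.0178 m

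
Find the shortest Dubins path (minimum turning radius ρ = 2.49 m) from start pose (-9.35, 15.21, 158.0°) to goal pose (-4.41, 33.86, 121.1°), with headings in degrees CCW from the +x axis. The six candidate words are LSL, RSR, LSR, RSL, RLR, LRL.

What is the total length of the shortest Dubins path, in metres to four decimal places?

Let ψ = atan2(Δy, Δx) = atan2(18.65, 4.94) = 75.1642° be the start→goal bearing.
Normalize: d = |goal − start| / ρ = 19.293162/2.49 = 7.748258, α = (θ_start − ψ) mod 360° = 82.8358° = 1.445757 rad, β = (θ_goal − ψ) mod 360° = 45.9358° = 0.801730 rad.
Common terms: sin α = 0.992193, cos α = 0.124714, sin β = 0.718561, cos β = 0.695464, cos(α−β) = 0.799685, d² = 60.035499. Work in radians in the unit-radius frame; every candidate has L = ρ·(t + p + q).
LSL: p² = 2 + d² − 2cos(α−β) + 2d(sin α − sin β) = 64.676475; p = √p² = 8.042169; φ = atan2(cos β − cos α, d + sin α − sin β) = 0.071029 rad; t = (φ − α) mod 2π = 4.908458 rad, q = (β − φ) mod 2π = 0.730701 rad → L = 2.49·(4.908458 + 8.042169 + 0.730701) = 2.49·13.681327 = 34.066505 m
RSR: p² = 2 + d² − 2cos(α−β) + 2d(sin β − sin α) = 56.195785; p = √p² = 7.496385; φ = atan2(cos α − cos β, d − sin α + sin β) = -0.076211 rad; t = (α − φ) mod 2π = 1.521967 rad, q = (φ − β) mod 2π = 5.405244 rad → L = 2.49·(1.521967 + 7.496385 + 5.405244) = 2.49·14.423597 = 35.914756 m
LSR: p² = d² − 2 + 2cos(α−β) + 2d(sin α + sin β) = 86.145585; p = √p² = 9.281465; φ = atan2(−cos α − cos β, d + sin α + sin β) − atan2(−2, p) = 0.125746 rad; t = (φ − α) mod 2π = 4.963174 rad, q = (φ − β) mod 2π = 5.607201 rad → L = 2.49·(4.963174 + 9.281465 + 5.607201) = 2.49·19.851839 = 49.431080 m
RSL: p² = d² − 2 + 2cos(α−β) − 2d(sin α + sin β) = 33.124153; p = √p² = 5.755359; φ = atan2(cos α + cos β, d − sin α − sin β) − atan2(2, p) = -0.199427 rad; t = (α − φ) mod 2π = 1.645184 rad, q = (β − φ) mod 2π = 1.001158 rad → L = 2.49·(1.645184 + 5.755359 + 1.001158) = 2.49·8.401700 = 20.920234 m
RLR: c = (6 − d² + 2cos(α−β) + 2d(sin α − sin β))/8 = -6.024473, |c| > 1 → infeasible
LRL: c = (6 − d² + 2cos(α−β) − 2d(sin α − sin β))/8 = -7.084559, |c| > 1 → infeasible
Shortest: RSL with L = 20.920234 m ≈ 20.9202 m

20.9202 m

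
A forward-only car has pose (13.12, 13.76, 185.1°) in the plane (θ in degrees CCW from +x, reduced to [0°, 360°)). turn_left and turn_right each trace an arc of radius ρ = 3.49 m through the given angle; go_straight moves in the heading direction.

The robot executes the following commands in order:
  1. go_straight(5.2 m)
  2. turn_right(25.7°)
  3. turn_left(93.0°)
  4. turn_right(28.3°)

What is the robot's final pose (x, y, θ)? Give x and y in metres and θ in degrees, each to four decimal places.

(0.9500, 9.8445, 224.1000°)

set_pose: (x, y, θ) = (13.1200, 13.7600, 185.1000°), ρ = 3.49
go_straight(5.2): x += 5.2·cos θ, y += 5.2·sin θ → (7.9406, 13.2977, 185.1000°)
turn_right(25.7°): centre at ρ to the right, rotate −25.7° → (6.4024, 13.5071, 159.4000°)
turn_left(93.0°): centre at ρ to the left, rotate +93.0° → (1.8479, 11.2955, 252.4000°)
turn_right(28.3°): centre at ρ to the right, rotate −28.3° → (0.9500, 9.8445, 224.1000°)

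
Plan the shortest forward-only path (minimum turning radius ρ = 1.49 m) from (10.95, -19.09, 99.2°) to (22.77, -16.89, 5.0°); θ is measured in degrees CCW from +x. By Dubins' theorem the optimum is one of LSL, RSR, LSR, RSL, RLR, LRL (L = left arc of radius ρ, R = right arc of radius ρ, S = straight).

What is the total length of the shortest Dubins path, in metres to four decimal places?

Let ψ = atan2(Δy, Δx) = atan2(2.20, 11.82) = 10.5435° be the start→goal bearing.
Normalize: d = |goal − start| / ρ = 12.022995/1.49 = 8.069124, α = (θ_start − ψ) mod 360° = 88.6565° = 1.547347 rad, β = (θ_goal − ψ) mod 360° = 354.4565° = 6.186432 rad.
Common terms: sin α = 0.999725, cos α = 0.023447, sin β = -0.096602, cos β = 0.995323, cos(α−β) = -0.073238, d² = 65.110761. Work in radians in the unit-radius frame; every candidate has L = ρ·(t + p + q).
LSL: p² = 2 + d² − 2cos(α−β) + 2d(sin α − sin β) = 84.950038; p = √p² = 9.216834; φ = atan2(cos β − cos α, d + sin α − sin β) = 0.105642 rad; t = (φ − α) mod 2π = 4.841480 rad, q = (β − φ) mod 2π = 6.080790 rad → L = 1.49·(4.841480 + 9.216834 + 6.080790) = 1.49·20.139105 = 30.007266 m
RSR: p² = 2 + d² − 2cos(α−β) + 2d(sin β − sin α) = 49.564436; p = √p² = 7.040201; φ = atan2(cos α − cos β, d − sin α + sin β) = -0.138489 rad; t = (α − φ) mod 2π = 1.685836 rad, q = (φ − β) mod 2π = 6.241449 rad → L = 1.49·(1.685836 + 7.040201 + 6.241449) = 1.49·14.967487 = 22.301555 m
LSR: p² = d² − 2 + 2cos(α−β) + 2d(sin α + sin β) = 77.539106; p = √p² = 8.805629; φ = atan2(−cos α − cos β, d + sin α + sin β) − atan2(−2, p) = 0.110276 rad; t = (φ − α) mod 2π = 4.846114 rad, q = (φ − β) mod 2π = 0.207029 rad → L = 1.49·(4.846114 + 8.805629 + 0.207029) = 1.49·13.858772 = 20.649571 m
RSL: p² = d² − 2 + 2cos(α−β) − 2d(sin α + sin β) = 48.389463; p = √p² = 6.956254; φ = atan2(cos α + cos β, d − sin α − sin β) − atan2(2, p) = -0.138739 rad; t = (α − φ) mod 2π = 1.686086 rad, q = (β − φ) mod 2π = 0.041986 rad → L = 1.49·(1.686086 + 6.956254 + 0.041986) = 1.49·8.684326 = 12.939646 m
RLR: c = (6 − d² + 2cos(α−β) + 2d(sin α − sin β))/8 = -5.195555, |c| > 1 → infeasible
LRL: c = (6 − d² + 2cos(α−β) − 2d(sin α − sin β))/8 = -9.618755, |c| > 1 → infeasible
Shortest: RSL with L = 12.939646 m ≈ 12.9396 m

12.9396 m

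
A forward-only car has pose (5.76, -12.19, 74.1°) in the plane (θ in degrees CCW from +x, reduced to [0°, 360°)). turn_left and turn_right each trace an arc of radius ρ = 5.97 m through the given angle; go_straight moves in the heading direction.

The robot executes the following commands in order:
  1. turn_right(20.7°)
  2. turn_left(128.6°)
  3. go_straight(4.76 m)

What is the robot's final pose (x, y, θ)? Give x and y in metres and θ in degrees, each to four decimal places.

set_pose: (x, y, θ) = (5.7600, -12.1900, 74.1000°), ρ = 5.97
turn_right(20.7°): centre at ρ to the right, rotate −20.7° → (6.7088, -10.2661, 53.4000°)
turn_left(128.6°): centre at ρ to the left, rotate +128.6° → (1.7076, -0.7402, 182.0000°)
go_straight(4.76): x += 4.76·cos θ, y += 4.76·sin θ → (-3.0495, -0.9064, 182.0000°)

(-3.0495, -0.9064, 182.0000°)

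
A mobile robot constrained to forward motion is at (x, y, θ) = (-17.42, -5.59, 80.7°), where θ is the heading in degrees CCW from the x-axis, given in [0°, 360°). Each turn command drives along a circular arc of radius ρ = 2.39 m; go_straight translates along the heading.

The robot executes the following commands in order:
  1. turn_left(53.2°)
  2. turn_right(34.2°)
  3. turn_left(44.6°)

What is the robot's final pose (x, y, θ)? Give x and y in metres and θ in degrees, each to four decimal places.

(-19.6513, -0.7538, 144.3000°)

set_pose: (x, y, θ) = (-17.4200, -5.5900, 80.7000°), ρ = 2.39
turn_left(53.2°): centre at ρ to the left, rotate +53.2° → (-18.0565, -3.5465, 133.9000°)
turn_right(34.2°): centre at ρ to the right, rotate −34.2° → (-18.6902, -2.2920, 99.7000°)
turn_left(44.6°): centre at ρ to the left, rotate +44.6° → (-19.6513, -0.7538, 144.3000°)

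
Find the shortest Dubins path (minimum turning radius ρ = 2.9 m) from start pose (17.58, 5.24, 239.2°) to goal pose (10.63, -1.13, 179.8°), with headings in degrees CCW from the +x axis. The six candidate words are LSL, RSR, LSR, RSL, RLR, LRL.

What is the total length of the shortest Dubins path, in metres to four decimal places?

9.6656 m

Let ψ = atan2(Δy, Δx) = atan2(-6.37, -6.95) = -137.4933° be the start→goal bearing.
Normalize: d = |goal − start| / ρ = 9.427587/2.9 = 3.250892, α = (θ_start − ψ) mod 360° = 16.6933° = 0.291353 rad, β = (θ_goal − ψ) mod 360° = 317.2933° = 5.537813 rad.
Common terms: sin α = 0.287248, cos α = 0.957856, sin β = -0.678246, cos β = 0.734835, cos(α−β) = 0.509041, d² = 10.568300. Work in radians in the unit-radius frame; every candidate has L = ρ·(t + p + q).
LSL: p² = 2 + d² − 2cos(α−β) + 2d(sin α − sin β) = 17.827651; p = √p² = 4.222280; φ = atan2(cos β − cos α, d + sin α − sin β) = -0.052845 rad; t = (φ − α) mod 2π = 5.938988 rad, q = (β − φ) mod 2π = 5.590657 rad → L = 2.9·(5.938988 + 4.222280 + 5.590657) = 2.9·15.751925 = 45.680583 m
RSR: p² = 2 + d² − 2cos(α−β) + 2d(sin β − sin α) = 5.272783; p = √p² = 2.296254; φ = atan2(cos α − cos β, d − sin α + sin β) = 0.097277 rad; t = (α − φ) mod 2π = 0.194076 rad, q = (φ − β) mod 2π = 0.842650 rad → L = 2.9·(0.194076 + 2.296254 + 0.842650) = 2.9·3.332980 = 9.665641 m
LSR: p² = d² − 2 + 2cos(α−β) + 2d(sin α + sin β) = 7.044201; p = √p² = 2.654091; φ = atan2(−cos α − cos β, d + sin α + sin β) − atan2(−2, p) = 0.111350 rad; t = (φ − α) mod 2π = 6.103182 rad, q = (φ − β) mod 2π = 0.856723 rad → L = 2.9·(6.103182 + 2.654091 + 0.856723) = 2.9·9.613997 = 27.880590 m
RSL: p² = d² − 2 + 2cos(α−β) − 2d(sin α + sin β) = 12.128564; p = √p² = 3.482609; φ = atan2(cos α + cos β, d − sin α − sin β) − atan2(2, p) = -0.086215 rad; t = (α − φ) mod 2π = 0.377568 rad, q = (β − φ) mod 2π = 5.624027 rad → L = 2.9·(0.377568 + 3.482609 + 5.624027) = 2.9·9.484204 = 27.504190 m
RLR: c = (6 − d² + 2cos(α−β) + 2d(sin α − sin β))/8 = 0.340902; p = 2π − arccos c = 5.060265 rad; φ = atan2(cos α − cos β, d − sin α + sin β) = 0.097277 rad; t = (α − φ + p/2) mod 2π = 2.724208 rad, q = (α − β − t + p) mod 2π = 3.372783 rad → L = 2.9·(2.724208 + 5.060265 + 3.372783) = 2.9·11.157256 = 32.356043 m
LRL: c = (6 − d² + 2cos(α−β) − 2d(sin α − sin β))/8 = -1.228456, |c| > 1 → infeasible
Shortest: RSR with L = 9.665641 m ≈ 9.6656 m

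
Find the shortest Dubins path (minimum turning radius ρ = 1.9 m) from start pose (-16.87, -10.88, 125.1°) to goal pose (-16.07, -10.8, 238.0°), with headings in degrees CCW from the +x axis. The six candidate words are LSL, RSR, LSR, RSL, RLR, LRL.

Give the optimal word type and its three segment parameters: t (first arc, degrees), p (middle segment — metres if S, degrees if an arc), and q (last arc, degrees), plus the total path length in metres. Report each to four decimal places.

Let ψ = atan2(Δy, Δx) = atan2(0.08, 0.80) = 5.7106° be the start→goal bearing.
Normalize: d = |goal − start| / ρ = 0.803990/1.9 = 0.423153, α = (θ_start − ψ) mod 360° = 119.3894° = 2.083738 rad, β = (θ_goal − ψ) mod 360° = 232.2894° = 4.054215 rad.
Common terms: sin α = 0.871305, cos α = -0.490743, sin β = -0.791110, cos β = -0.611673, cos(α−β) = -0.389124, d² = 0.179058. Work in radians in the unit-radius frame; every candidate has L = ρ·(t + p + q).
LSL: p² = 2 + d² − 2cos(α−β) + 2d(sin α − sin β) = 4.364217; p = √p² = 2.089071; φ = atan2(cos β − cos α, d + sin α − sin β) = -0.057920 rad; t = (φ − α) mod 2π = 4.141527 rad, q = (β − φ) mod 2π = 4.112135 rad → L = 1.9·(4.141527 + 2.089071 + 4.112135) = 1.9·10.342733 = 19.651192 m
RSR: p² = 2 + d² − 2cos(α−β) + 2d(sin β − sin α) = 1.550395; p = √p² = 1.245149; φ = atan2(cos α − cos β, d − sin α + sin β) = 3.044318 rad; t = (α − φ) mod 2π = 5.322606 rad, q = (φ − β) mod 2π = 5.273288 rad → L = 1.9·(5.322606 + 1.245149 + 5.273288) = 1.9·11.841043 = 22.497981 m
LSR: p² = d² − 2 + 2cos(α−β) + 2d(sin α + sin β) = -2.531321 < 0 → infeasible
RSL: p² = d² − 2 + 2cos(α−β) − 2d(sin α + sin β) = -2.667058 < 0 → infeasible
RLR: c = (6 − d² + 2cos(α−β) + 2d(sin α − sin β))/8 = 0.806201; p = 2π − arccos c = 5.650091 rad; φ = atan2(cos α − cos β, d − sin α + sin β) = 3.044318 rad; t = (α − φ + p/2) mod 2π = 1.864466 rad, q = (α − β − t + p) mod 2π = 1.815148 rad → L = 1.9·(1.864466 + 5.650091 + 1.815148) = 1.9·9.329705 = 17.726440 m
LRL: c = (6 − d² + 2cos(α−β) − 2d(sin α − sin β))/8 = 0.454473; p = 2π − arccos c = 5.184169 rad; φ = atan2(cos β − cos α, d + sin α − sin β) = -0.057920 rad; t = (φ − α + p/2) mod 2π = 0.450427 rad, q = (β − α − t + p) mod 2π = 0.421034 rad → L = 1.9·(0.450427 + 5.184169 + 0.421034) = 1.9·6.055630 = 11.505697 m
Shortest: LRL with L = 11.505697 m ≈ 11.5057 m
Convert LRL to answer units (arcs ×180/π): t = 0.450427·180/π = 25.8076°, p = 5.184169·180/π = 297.0310°, q = 0.421034·180/π = 24.1235°, L = 11.5057 m.

LRL: t = 25.8076°, p = 297.0310°, q = 24.1235°, L = 11.5057 m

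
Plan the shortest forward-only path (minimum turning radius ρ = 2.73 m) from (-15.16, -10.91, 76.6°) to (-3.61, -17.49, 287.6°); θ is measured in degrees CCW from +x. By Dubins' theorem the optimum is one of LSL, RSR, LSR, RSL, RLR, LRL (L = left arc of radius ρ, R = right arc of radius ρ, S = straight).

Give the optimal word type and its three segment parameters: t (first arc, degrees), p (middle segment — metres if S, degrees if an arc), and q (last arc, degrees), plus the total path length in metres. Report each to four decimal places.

RSR: t = 123.7071°, p = 9.2445 m, q = 25.2929°, L = 16.3440 m

Let ψ = atan2(Δy, Δx) = atan2(-6.58, 11.55) = -29.6700° be the start→goal bearing.
Normalize: d = |goal − start| / ρ = 13.292814/2.73 = 4.869163, α = (θ_start − ψ) mod 360° = 106.2700° = 1.854762 rad, β = (θ_goal − ψ) mod 360° = 317.2700° = 5.537407 rad.
Common terms: sin α = 0.959952, cos α = -0.280165, sin β = -0.678544, cos β = 0.734560, cos(α−β) = -0.857167, d² = 23.708744. Work in radians in the unit-radius frame; every candidate has L = ρ·(t + p + q).
LSL: p² = 2 + d² − 2cos(α−β) + 2d(sin α − sin β) = 43.379285; p = √p² = 6.586295; φ = atan2(cos β − cos α, d + sin α − sin β) = 0.154682 rad; t = (φ − α) mod 2π = 4.583105 rad, q = (β − φ) mod 2π = 5.382725 rad → L = 2.73·(4.583105 + 6.586295 + 5.382725) = 2.73·16.552125 = 45.187302 m
RSR: p² = 2 + d² − 2cos(α−β) + 2d(sin β − sin α) = 11.466873; p = √p² = 3.386277; φ = atan2(cos α − cos β, d − sin α + sin β) = -0.304334 rad; t = (α − φ) mod 2π = 2.159096 rad, q = (φ − β) mod 2π = 0.441445 rad → L = 2.73·(2.159096 + 3.386277 + 0.441445) = 2.73·5.986818 = 16.344012 m
LSR: p² = d² − 2 + 2cos(α−β) + 2d(sin α + sin β) = 22.734852; p = √p² = 4.768108; φ = atan2(−cos α − cos β, d + sin α + sin β) − atan2(−2, p) = 0.309169 rad; t = (φ − α) mod 2π = 4.737592 rad, q = (φ − β) mod 2π = 1.054948 rad → L = 2.73·(4.737592 + 4.768108 + 1.054948) = 2.73·10.560648 = 28.830568 m
RSL: p² = d² − 2 + 2cos(α−β) − 2d(sin α + sin β) = 17.253967; p = √p² = 4.153789; φ = atan2(cos α + cos β, d − sin α − sin β) − atan2(2, p) = -0.350005 rad; t = (α − φ) mod 2π = 2.204767 rad, q = (β − φ) mod 2π = 5.887412 rad → L = 2.73·(2.204767 + 4.153789 + 5.887412) = 2.73·12.245969 = 33.431496 m
RLR: c = (6 − d² + 2cos(α−β) + 2d(sin α − sin β))/8 = -0.433359; p = 2π − arccos c = 4.264172 rad; φ = atan2(cos α − cos β, d − sin α + sin β) = -0.304334 rad; t = (α − φ + p/2) mod 2π = 4.291182 rad, q = (α − β − t + p) mod 2π = 2.573531 rad → L = 2.73·(4.291182 + 4.264172 + 2.573531) = 2.73·11.128885 = 30.381856 m
LRL: c = (6 − d² + 2cos(α−β) − 2d(sin α − sin β))/8 = -4.422411, |c| > 1 → infeasible
Shortest: RSR with L = 16.344012 m ≈ 16.3440 m
Convert RSR to answer units (arcs ×180/π): t = 2.159096·180/π = 123.7071°, p = ρ·p = 2.73·3.386277 = 9.2445 m, q = 0.441445·180/π = 25.2929°, L = 16.3440 m.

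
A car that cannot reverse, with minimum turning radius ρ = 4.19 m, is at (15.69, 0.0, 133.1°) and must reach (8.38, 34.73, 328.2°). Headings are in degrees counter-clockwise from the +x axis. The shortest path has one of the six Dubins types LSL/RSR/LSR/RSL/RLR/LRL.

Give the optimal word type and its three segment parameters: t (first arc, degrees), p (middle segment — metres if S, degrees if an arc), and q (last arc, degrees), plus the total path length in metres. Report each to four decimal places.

Let ψ = atan2(Δy, Δx) = atan2(34.73, -7.31) = 101.8862° be the start→goal bearing.
Normalize: d = |goal − start| / ρ = 35.490971/4.19 = 8.470399, α = (θ_start − ψ) mod 360° = 31.2138° = 0.544784 rad, β = (θ_goal − ψ) mod 360° = 226.3138° = 3.949922 rad.
Common terms: sin α = 0.518234, cos α = 0.855239, sin β = -0.723134, cos β = -0.690708, cos(α−β) = -0.965473, d² = 71.747655. Work in radians in the unit-radius frame; every candidate has L = ρ·(t + p + q).
LSL: p² = 2 + d² − 2cos(α−β) + 2d(sin α − sin β) = 96.708356; p = √p² = 9.834041; φ = atan2(cos β − cos α, d + sin α − sin β) = -0.157858 rad; t = (φ − α) mod 2π = 5.580543 rad, q = (β − φ) mod 2π = 4.107780 rad → L = 4.19·(5.580543 + 9.834041 + 4.107780) = 4.19·19.522363 = 81.798702 m
RSR: p² = 2 + d² − 2cos(α−β) + 2d(sin β − sin α) = 54.648844; p = √p² = 7.392486; φ = atan2(cos α − cos β, d − sin α + sin β) = 0.210679 rad; t = (α − φ) mod 2π = 0.334105 rad, q = (φ − β) mod 2π = 2.543943 rad → L = 4.19·(0.334105 + 7.392486 + 2.543943) = 4.19·10.270534 = 43.033536 m
LSR: p² = d² − 2 + 2cos(α−β) + 2d(sin α + sin β) = 64.345533; p = √p² = 8.021567; φ = atan2(−cos α − cos β, d + sin α + sin β) − atan2(−2, p) = 0.224443 rad; t = (φ − α) mod 2π = 5.962844 rad, q = (φ − β) mod 2π = 2.557707 rad → L = 4.19·(5.962844 + 8.021567 + 2.557707) = 4.19·16.542117 = 69.311471 m
RSL: p² = d² − 2 + 2cos(α−β) − 2d(sin α + sin β) = 71.287886; p = √p² = 8.443215; φ = atan2(cos α + cos β, d − sin α − sin β) − atan2(2, p) = -0.213626 rad; t = (α − φ) mod 2π = 0.758411 rad, q = (β − φ) mod 2π = 4.163548 rad → L = 4.19·(0.758411 + 8.443215 + 4.163548) = 4.19·13.365174 = 56.000079 m
RLR: c = (6 − d² + 2cos(α−β) + 2d(sin α − sin β))/8 = -5.831106, |c| > 1 → infeasible
LRL: c = (6 − d² + 2cos(α−β) − 2d(sin α − sin β))/8 = -11.088544, |c| > 1 → infeasible
Shortest: RSR with L = 43.033536 m ≈ 43.0335 m
Convert RSR to answer units (arcs ×180/π): t = 0.334105·180/π = 19.1428°, p = ρ·p = 4.19·7.392486 = 30.9745 m, q = 2.543943·180/π = 145.7572°, L = 43.0335 m.

RSR: t = 19.1428°, p = 30.9745 m, q = 145.7572°, L = 43.0335 m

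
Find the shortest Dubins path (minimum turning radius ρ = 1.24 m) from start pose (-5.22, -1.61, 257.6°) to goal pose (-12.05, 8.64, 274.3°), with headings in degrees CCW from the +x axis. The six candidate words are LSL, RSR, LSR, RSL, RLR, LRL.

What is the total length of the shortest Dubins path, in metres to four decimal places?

Let ψ = atan2(Δy, Δx) = atan2(10.25, -6.83) = 123.6772° be the start→goal bearing.
Normalize: d = |goal − start| / ρ = 12.317118/1.24 = 9.933160, α = (θ_start − ψ) mod 360° = 133.9228° = 2.337394 rad, β = (θ_goal − ψ) mod 360° = 150.6228° = 2.628864 rad.
Common terms: sin α = 0.720275, cos α = -0.693689, sin β = 0.490557, cos β = -0.871409, cos(α−β) = 0.957822, d² = 98.667664. Work in radians in the unit-radius frame; every candidate has L = ρ·(t + p + q).
LSL: p² = 2 + d² − 2cos(α−β) + 2d(sin α − sin β) = 103.315674; p = √p² = 10.164432; φ = atan2(cos β − cos α, d + sin α − sin β) = -0.017485 rad; t = (φ − α) mod 2π = 3.928305 rad, q = (β − φ) mod 2π = 2.646350 rad → L = 1.24·(3.928305 + 10.164432 + 2.646350) = 1.24·16.739087 = 20.756468 m
RSR: p² = 2 + d² − 2cos(α−β) + 2d(sin β − sin α) = 94.188364; p = √p² = 9.705069; φ = atan2(cos α − cos β, d − sin α + sin β) = 0.018313 rad; t = (α − φ) mod 2π = 2.319081 rad, q = (φ − β) mod 2π = 3.672634 rad → L = 1.24·(2.319081 + 9.705069 + 3.672634) = 1.24·15.696784 = 19.464013 m
LSR: p² = d² − 2 + 2cos(α−β) + 2d(sin α + sin β) = 122.638069; p = √p² = 11.074207; φ = atan2(−cos α − cos β, d + sin α + sin β) − atan2(−2, p) = 0.318205 rad; t = (φ − α) mod 2π = 4.263995 rad, q = (φ − β) mod 2π = 3.972525 rad → L = 1.24·(4.263995 + 11.074207 + 3.972525) = 1.24·19.310728 = 23.945303 m
RSL: p² = d² − 2 + 2cos(α−β) − 2d(sin α + sin β) = 74.528549; p = √p² = 8.632992; φ = atan2(cos α + cos β, d − sin α − sin β) − atan2(2, p) = -0.405200 rad; t = (α − φ) mod 2π = 2.742594 rad, q = (β − φ) mod 2π = 3.034064 rad → L = 1.24·(2.742594 + 8.632992 + 3.034064) = 1.24·14.409650 = 17.867966 m
RLR: c = (6 − d² + 2cos(α−β) + 2d(sin α − sin β))/8 = -10.773545, |c| > 1 → infeasible
LRL: c = (6 − d² + 2cos(α−β) − 2d(sin α − sin β))/8 = -11.914459, |c| > 1 → infeasible
Shortest: RSL with L = 17.867966 m ≈ 17.8680 m

17.8680 m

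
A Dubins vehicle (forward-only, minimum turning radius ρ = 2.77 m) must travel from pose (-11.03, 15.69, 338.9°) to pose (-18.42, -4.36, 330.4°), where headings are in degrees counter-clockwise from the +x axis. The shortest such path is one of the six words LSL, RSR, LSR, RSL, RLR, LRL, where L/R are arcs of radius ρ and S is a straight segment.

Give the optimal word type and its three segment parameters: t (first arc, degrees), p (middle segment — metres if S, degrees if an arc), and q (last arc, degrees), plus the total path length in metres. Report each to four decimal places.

RSL: t = 107.7806°, p = 14.8753 m, q = 99.2806°, L = 24.8858 m

Let ψ = atan2(Δy, Δx) = atan2(-20.05, -7.39) = -110.2328° be the start→goal bearing.
Normalize: d = |goal − start| / ρ = 21.368542/2.77 = 7.714275, α = (θ_start − ψ) mod 360° = 89.1328° = 1.555661 rad, β = (θ_goal − ψ) mod 360° = 80.6328° = 1.407308 rad.
Common terms: sin α = 0.999885, cos α = 0.015135, sin β = 0.986666, cos β = 0.162761, cos(α−β) = 0.989016, d² = 59.510042. Work in radians in the unit-radius frame; every candidate has L = ρ·(t + p + q).
LSL: p² = 2 + d² − 2cos(α−β) + 2d(sin α − sin β) = 59.735975; p = √p² = 7.728905; φ = atan2(cos β − cos α, d + sin α − sin β) = 0.019102 rad; t = (φ − α) mod 2π = 4.746626 rad, q = (β − φ) mod 2π = 1.388206 rad → L = 2.77·(4.746626 + 7.728905 + 1.388206) = 2.77·13.863737 = 38.402553 m
RSR: p² = 2 + d² − 2cos(α−β) + 2d(sin β − sin α) = 59.328045; p = √p² = 7.702470; φ = atan2(cos α − cos β, d − sin α + sin β) = -0.019167 rad; t = (α − φ) mod 2π = 1.574828 rad, q = (φ − β) mod 2π = 4.856710 rad → L = 2.77·(1.574828 + 7.702470 + 4.856710) = 2.77·14.134008 = 39.151203 m
LSR: p² = d² − 2 + 2cos(α−β) + 2d(sin α + sin β) = 90.137675; p = √p² = 9.494086; φ = atan2(−cos α − cos β, d + sin α + sin β) − atan2(−2, p) = 0.189286 rad; t = (φ − α) mod 2π = 4.916810 rad, q = (φ − β) mod 2π = 5.065163 rad → L = 2.77·(4.916810 + 9.494086 + 5.065163) = 2.77·19.476059 = 53.948684 m
RSL: p² = d² − 2 + 2cos(α−β) − 2d(sin α + sin β) = 28.838472; p = √p² = 5.370146; φ = atan2(cos α + cos β, d − sin α − sin β) − atan2(2, p) = -0.325466 rad; t = (α − φ) mod 2π = 1.881127 rad, q = (β − φ) mod 2π = 1.732774 rad → L = 2.77·(1.881127 + 5.370146 + 1.732774) = 2.77·8.984048 = 24.885812 m
RLR: c = (6 − d² + 2cos(α−β) + 2d(sin α − sin β))/8 = -6.416006, |c| > 1 → infeasible
LRL: c = (6 − d² + 2cos(α−β) − 2d(sin α − sin β))/8 = -6.466997, |c| > 1 → infeasible
Shortest: RSL with L = 24.885812 m ≈ 24.8858 m
Convert RSL to answer units (arcs ×180/π): t = 1.881127·180/π = 107.7806°, p = ρ·p = 2.77·5.370146 = 14.8753 m, q = 1.732774·180/π = 99.2806°, L = 24.8858 m.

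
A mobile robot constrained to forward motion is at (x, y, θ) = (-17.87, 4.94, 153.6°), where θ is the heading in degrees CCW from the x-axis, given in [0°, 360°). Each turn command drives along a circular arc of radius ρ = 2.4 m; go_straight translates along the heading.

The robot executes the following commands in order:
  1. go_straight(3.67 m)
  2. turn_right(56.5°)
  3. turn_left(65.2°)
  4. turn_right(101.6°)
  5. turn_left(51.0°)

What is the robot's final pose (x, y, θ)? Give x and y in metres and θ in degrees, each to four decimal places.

(-25.3500, 15.9374, 111.7000°)

set_pose: (x, y, θ) = (-17.8700, 4.9400, 153.6000°), ρ = 2.4
go_straight(3.67): x += 3.67·cos θ, y += 3.67·sin θ → (-21.1573, 6.5718, 153.6000°)
turn_right(56.5°): centre at ρ to the right, rotate −56.5° → (-22.4717, 8.4249, 97.1000°)
turn_left(65.2°): centre at ρ to the left, rotate +65.2° → (-24.1237, 10.4146, 162.3000°)
turn_right(101.6°): centre at ρ to the right, rotate −101.6° → (-25.4869, 13.8755, 60.7000°)
turn_left(51.0°): centre at ρ to the left, rotate +51.0° → (-25.3500, 15.9374, 111.7000°)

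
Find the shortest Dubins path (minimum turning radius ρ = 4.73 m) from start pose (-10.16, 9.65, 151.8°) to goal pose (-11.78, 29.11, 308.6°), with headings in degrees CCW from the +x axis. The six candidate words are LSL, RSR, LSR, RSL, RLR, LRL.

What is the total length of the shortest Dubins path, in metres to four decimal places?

31.2428 m

Let ψ = atan2(Δy, Δx) = atan2(19.46, -1.62) = 94.7588° be the start→goal bearing.
Normalize: d = |goal − start| / ρ = 19.527314/4.73 = 4.128396, α = (θ_start − ψ) mod 360° = 57.0412° = 0.995557 rad, β = (θ_goal − ψ) mod 360° = 213.8412° = 3.732234 rad.
Common terms: sin α = 0.839062, cos α = 0.544035, sin β = -0.556893, cos β = -0.830584, cos(α−β) = -0.919135, d² = 17.043655. Work in radians in the unit-radius frame; every candidate has L = ρ·(t + p + q).
LSL: p² = 2 + d² − 2cos(α−β) + 2d(sin α − sin β) = 32.408043; p = √p² = 5.692806; φ = atan2(cos β − cos α, d + sin α − sin β) = -0.243876 rad; t = (φ − α) mod 2π = 5.043752 rad, q = (β − φ) mod 2π = 3.976110 rad → L = 4.73·(5.043752 + 5.692806 + 3.976110) = 4.73·14.712668 = 69.590919 m
RSR: p² = 2 + d² − 2cos(α−β) + 2d(sin β − sin α) = 9.355809; p = √p² = 3.058727; φ = atan2(cos α − cos β, d − sin α + sin β) = 0.466104 rad; t = (α − φ) mod 2π = 0.529454 rad, q = (φ − β) mod 2π = 3.017055 rad → L = 4.73·(0.529454 + 3.058727 + 3.017055) = 4.73·6.605236 = 31.242765 m
LSR: p² = d² − 2 + 2cos(α−β) + 2d(sin α + sin β) = 15.535194; p = √p² = 3.941471; φ = atan2(−cos α − cos β, d + sin α + sin β) − atan2(−2, p) = 0.534447 rad; t = (φ − α) mod 2π = 5.822075 rad, q = (φ − β) mod 2π = 3.085399 rad → L = 4.73·(5.822075 + 3.941471 + 3.085399) = 4.73·12.848945 = 60.775511 m
RSL: p² = d² − 2 + 2cos(α−β) − 2d(sin α + sin β) = 10.875575; p = √p² = 3.297814; φ = atan2(cos α + cos β, d − sin α − sin β) − atan2(2, p) = -0.619522 rad; t = (α − φ) mod 2π = 1.615079 rad, q = (β − φ) mod 2π = 4.351755 rad → L = 4.73·(1.615079 + 3.297814 + 4.351755) = 4.73·9.264648 = 43.821784 m
RLR: c = (6 − d² + 2cos(α−β) + 2d(sin α − sin β))/8 = -0.169476; p = 2π − arccos c = 4.542091 rad; φ = atan2(cos α − cos β, d − sin α + sin β) = 0.466104 rad; t = (α − φ + p/2) mod 2π = 2.800499 rad, q = (α − β − t + p) mod 2π = 5.288101 rad → L = 4.73·(2.800499 + 4.542091 + 5.288101) = 4.73·12.630691 = 59.743167 m
LRL: c = (6 − d² + 2cos(α−β) − 2d(sin α − sin β))/8 = -3.051005, |c| > 1 → infeasible
Shortest: RSR with L = 31.242765 m ≈ 31.2428 m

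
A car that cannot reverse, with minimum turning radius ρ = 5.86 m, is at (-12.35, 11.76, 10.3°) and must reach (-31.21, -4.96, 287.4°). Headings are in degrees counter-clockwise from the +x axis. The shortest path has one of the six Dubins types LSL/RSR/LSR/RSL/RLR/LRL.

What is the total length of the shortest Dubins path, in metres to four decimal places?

44.9949 m

Let ψ = atan2(Δy, Δx) = atan2(-16.72, -18.86) = -138.4420° be the start→goal bearing.
Normalize: d = |goal − start| / ρ = 25.204325/5.86 = 4.301079, α = (θ_start − ψ) mod 360° = 148.7420° = 2.596037 rad, β = (θ_goal − ψ) mod 360° = 65.8420° = 1.149159 rad.
Common terms: sin α = 0.518893, cos α = -0.854839, sin β = 0.912420, cos β = 0.409255, cos(α−β) = 0.123601, d² = 18.499284. Work in radians in the unit-radius frame; every candidate has L = ρ·(t + p + q).
LSL: p² = 2 + d² − 2cos(α−β) + 2d(sin α − sin β) = 16.866898; p = √p² = 4.106933; φ = atan2(cos β − cos α, d + sin α − sin β) = 0.312875 rad; t = (φ − α) mod 2π = 4.000023 rad, q = (β − φ) mod 2π = 0.836284 rad → L = 5.86·(4.000023 + 4.106933 + 0.836284) = 5.86·8.943240 = 52.407388 m
RSR: p² = 2 + d² − 2cos(α−β) + 2d(sin β − sin α) = 23.637264; p = √p² = 4.861817; φ = atan2(cos α − cos β, d − sin α + sin β) = -0.263027 rad; t = (α − φ) mod 2π = 2.859064 rad, q = (φ − β) mod 2π = 4.870999 rad → L = 5.86·(2.859064 + 4.861817 + 4.870999) = 5.86·12.591880 = 73.788418 m
LSR: p² = d² − 2 + 2cos(α−β) + 2d(sin α + sin β) = 29.058870; p = √p² = 5.390628; φ = atan2(−cos α − cos β, d + sin α + sin β) − atan2(−2, p) = 0.432847 rad; t = (φ − α) mod 2π = 4.119995 rad, q = (φ − β) mod 2π = 5.566873 rad → L = 5.86·(4.119995 + 5.390628 + 5.566873) = 5.86·15.077496 = 88.354125 m
RSL: p² = d² − 2 + 2cos(α−β) − 2d(sin α + sin β) = 4.434103; p = √p² = 2.105731; φ = atan2(cos α + cos β, d − sin α − sin β) − atan2(2, p) = -0.913690 rad; t = (α − φ) mod 2π = 3.509728 rad, q = (β − φ) mod 2π = 2.062850 rad → L = 5.86·(3.509728 + 2.105731 + 2.062850) = 5.86·7.678308 = 44.994886 m
RLR: c = (6 − d² + 2cos(α−β) + 2d(sin α − sin β))/8 = -1.954658, |c| > 1 → infeasible
LRL: c = (6 − d² + 2cos(α−β) − 2d(sin α − sin β))/8 = -1.108362, |c| > 1 → infeasible
Shortest: RSL with L = 44.994886 m ≈ 44.9949 m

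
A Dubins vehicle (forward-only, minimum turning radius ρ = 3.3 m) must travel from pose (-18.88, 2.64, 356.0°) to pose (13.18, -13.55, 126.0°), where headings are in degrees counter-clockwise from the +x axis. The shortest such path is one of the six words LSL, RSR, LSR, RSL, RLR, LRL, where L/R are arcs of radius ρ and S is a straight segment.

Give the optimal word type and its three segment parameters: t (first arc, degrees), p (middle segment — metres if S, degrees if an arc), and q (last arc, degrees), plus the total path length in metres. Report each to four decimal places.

Let ψ = atan2(Δy, Δx) = atan2(-16.19, 32.06) = -26.7933° be the start→goal bearing.
Normalize: d = |goal − start| / ρ = 35.916009/3.3 = 10.883639, α = (θ_start − ψ) mod 360° = 22.7933° = 0.397819 rad, β = (θ_goal − ψ) mod 360° = 152.7933° = 2.666747 rad.
Common terms: sin α = 0.387409, cos α = 0.921908, sin β = 0.457201, cos β = -0.889363, cos(α−β) = -0.642788, d² = 118.453600. Work in radians in the unit-radius frame; every candidate has L = ρ·(t + p + q).
LSL: p² = 2 + d² − 2cos(α−β) + 2d(sin α − sin β) = 120.219980; p = √p² = 10.964487; φ = atan2(cos β − cos α, d + sin α − sin β) = -0.165955 rad; t = (φ − α) mod 2π = 5.719411 rad, q = (β − φ) mod 2π = 2.832702 rad → L = 3.3·(5.719411 + 10.964487 + 2.832702) = 3.3·19.516601 = 64.404782 m
RSR: p² = 2 + d² − 2cos(α−β) + 2d(sin β − sin α) = 123.258370; p = √p² = 11.102179; φ = atan2(cos α − cos β, d − sin α + sin β) = 0.163878 rad; t = (α − φ) mod 2π = 0.233941 rad, q = (φ − β) mod 2π = 3.780316 rad → L = 3.3·(0.233941 + 11.102179 + 3.780316) = 3.3·15.116436 = 49.884238 m
LSR: p² = d² − 2 + 2cos(α−β) + 2d(sin α + sin β) = 133.552880; p = √p² = 11.556508; φ = atan2(−cos α − cos β, d + sin α + sin β) − atan2(−2, p) = 0.168590 rad; t = (φ − α) mod 2π = 6.053957 rad, q = (φ − β) mod 2π = 3.785029 rad → L = 3.3·(6.053957 + 11.556508 + 3.785029) = 3.3·21.395493 = 70.605128 m
RSL: p² = d² − 2 + 2cos(α−β) − 2d(sin α + sin β) = 96.783169; p = √p² = 9.837844; φ = atan2(cos α + cos β, d − sin α − sin β) − atan2(2, p) = -0.197322 rad; t = (α − φ) mod 2π = 0.595140 rad, q = (β − φ) mod 2π = 2.864069 rad → L = 3.3·(0.595140 + 9.837844 + 2.864069) = 3.3·13.297053 = 43.880274 m
RLR: c = (6 − d² + 2cos(α−β) + 2d(sin α − sin β))/8 = -14.407296, |c| > 1 → infeasible
LRL: c = (6 − d² + 2cos(α−β) − 2d(sin α − sin β))/8 = -14.027497, |c| > 1 → infeasible
Shortest: RSL with L = 43.880274 m ≈ 43.8803 m
Convert RSL to answer units (arcs ×180/π): t = 0.595140·180/π = 34.0990°, p = ρ·p = 3.3·9.837844 = 32.4649 m, q = 2.864069·180/π = 164.0990°, L = 43.8803 m.

RSL: t = 34.0990°, p = 32.4649 m, q = 164.0990°, L = 43.8803 m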